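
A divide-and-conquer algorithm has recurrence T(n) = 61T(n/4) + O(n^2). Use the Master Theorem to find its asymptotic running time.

Master Theorem for T(n) = 61T(n/4) + O(n^2):

a = 61, b = 4, c = 2
log_b(a) = log_4(61) = 2.9654

Case 1: c = 2 < log_4(61) = 2.9654
T(n) = O(n^(log_4 61))

For T(n) = 61T(n/4) + O(n^2): log_4(61) = 2.9654. This is Case 1 of the Master Theorem (c < log_b(a), work dominated by leaves), giving O(n^(log_4 61)).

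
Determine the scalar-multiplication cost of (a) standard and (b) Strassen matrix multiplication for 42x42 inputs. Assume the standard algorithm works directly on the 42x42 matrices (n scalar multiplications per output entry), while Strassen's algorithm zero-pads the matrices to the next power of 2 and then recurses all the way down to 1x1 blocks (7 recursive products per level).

Matrix multiplication for 42x42 matrices:

Strassen's algorithm requires power-of-2 dimensions. Pad 42x42 to 64x64 (next power of 2).

Standard algorithm: 42^3 = 74088 multiplications
Strassen's algorithm: 7^(log2(64)) = 7^6 = 117649 multiplications
Difference: 74088 - 117649 = -43561 (Strassen uses MORE here due to padding overhead — for small or just-over-power-of-2 n, padding can outweigh the per-level savings)

Standard: 74088 multiplications (42^3). Strassen: 117649 multiplications (7^6, after padding to 64x64). Strassen reduces 8 recursive multiplications to 7 at each level.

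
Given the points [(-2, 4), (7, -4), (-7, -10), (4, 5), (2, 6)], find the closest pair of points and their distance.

Computing all pairwise distances among 5 points:

d((-2, 4), (7, -4)) = 12.0416
d((-2, 4), (-7, -10)) = 14.8661
d((-2, 4), (4, 5)) = 6.0828
d((-2, 4), (2, 6)) = 4.4721
d((7, -4), (-7, -10)) = 15.2315
d((7, -4), (4, 5)) = 9.4868
d((7, -4), (2, 6)) = 11.1803
d((-7, -10), (4, 5)) = 18.6011
d((-7, -10), (2, 6)) = 18.3576
d((4, 5), (2, 6)) = 2.2361 <-- minimum

Closest pair: (4, 5) and (2, 6) with distance 2.2361

The closest pair is (4, 5) and (2, 6) with Euclidean distance 2.2361. For 5 points, brute-force pairwise comparison is shown above. For large n, the divide-and-conquer algorithm (sort by x, recurse on halves, check the dividing strip) achieves O(n log n).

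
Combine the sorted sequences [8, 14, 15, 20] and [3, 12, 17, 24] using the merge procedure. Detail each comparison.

Merging process:

Compare 8 vs 3: take 3 from right. Merged: [3]
Compare 8 vs 12: take 8 from left. Merged: [3, 8]
Compare 14 vs 12: take 12 from right. Merged: [3, 8, 12]
Compare 14 vs 17: take 14 from left. Merged: [3, 8, 12, 14]
Compare 15 vs 17: take 15 from left. Merged: [3, 8, 12, 14, 15]
Compare 20 vs 17: take 17 from right. Merged: [3, 8, 12, 14, 15, 17]
Compare 20 vs 24: take 20 from left. Merged: [3, 8, 12, 14, 15, 17, 20]
Append remaining from right: [24]. Merged: [3, 8, 12, 14, 15, 17, 20, 24]

Final merged array: [3, 8, 12, 14, 15, 17, 20, 24]
Total comparisons: 7

The merged array is [3, 8, 12, 14, 15, 17, 20, 24], requiring 7 comparisons. The merge step runs in O(n) time where n is the total number of elements.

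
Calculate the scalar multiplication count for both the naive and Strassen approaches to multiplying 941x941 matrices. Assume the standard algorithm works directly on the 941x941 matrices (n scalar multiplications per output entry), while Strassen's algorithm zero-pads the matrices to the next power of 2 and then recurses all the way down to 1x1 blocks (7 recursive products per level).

Matrix multiplication for 941x941 matrices:

Strassen's algorithm requires power-of-2 dimensions. Pad 941x941 to 1024x1024 (next power of 2).

Standard algorithm: 941^3 = 833237621 multiplications
Strassen's algorithm: 7^(log2(1024)) = 7^10 = 282475249 multiplications
Savings: 833237621 - 282475249 = 550762372 multiplications

Standard: 833237621 multiplications (941^3). Strassen: 282475249 multiplications (7^10, after padding to 1024x1024). Strassen reduces 8 recursive multiplications to 7 at each level.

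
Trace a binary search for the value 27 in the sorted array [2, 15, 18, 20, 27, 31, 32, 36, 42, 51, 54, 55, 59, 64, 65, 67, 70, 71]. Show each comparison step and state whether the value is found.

Binary search for 27 in [2, 15, 18, 20, 27, 31, 32, 36, 42, 51, 54, 55, 59, 64, 65, 67, 70, 71]:

lo=0, hi=17, mid=8, arr[mid]=42 -> 42 > 27, search left half
lo=0, hi=7, mid=3, arr[mid]=20 -> 20 < 27, search right half
lo=4, hi=7, mid=5, arr[mid]=31 -> 31 > 27, search left half
lo=4, hi=4, mid=4, arr[mid]=27 -> Found target at index 4!

Binary search finds 27 at index 4 after 4 comparisons. The search repeatedly halves the search space by comparing with the middle element.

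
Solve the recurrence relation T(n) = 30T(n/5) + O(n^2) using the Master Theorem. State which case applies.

Master Theorem for T(n) = 30T(n/5) + O(n^2):

a = 30, b = 5, c = 2
log_b(a) = log_5(30) = 2.1133

Case 1: c = 2 < log_5(30) = 2.1133
T(n) = O(n^(log_5 30))

For T(n) = 30T(n/5) + O(n^2): log_5(30) = 2.1133. This is Case 1 of the Master Theorem (c < log_b(a), work dominated by leaves), giving O(n^(log_5 30)).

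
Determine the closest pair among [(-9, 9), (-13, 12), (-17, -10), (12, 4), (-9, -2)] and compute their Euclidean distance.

Computing all pairwise distances among 5 points:

d((-9, 9), (-13, 12)) = 5.0 <-- minimum
d((-9, 9), (-17, -10)) = 20.6155
d((-9, 9), (12, 4)) = 21.587
d((-9, 9), (-9, -2)) = 11.0
d((-13, 12), (-17, -10)) = 22.3607
d((-13, 12), (12, 4)) = 26.2488
d((-13, 12), (-9, -2)) = 14.5602
d((-17, -10), (12, 4)) = 32.2025
d((-17, -10), (-9, -2)) = 11.3137
d((12, 4), (-9, -2)) = 21.8403

Closest pair: (-9, 9) and (-13, 12) with distance 5.0

The closest pair is (-9, 9) and (-13, 12) with Euclidean distance 5.0. For 5 points, brute-force pairwise comparison is shown above. For large n, the divide-and-conquer algorithm (sort by x, recurse on halves, check the dividing strip) achieves O(n log n).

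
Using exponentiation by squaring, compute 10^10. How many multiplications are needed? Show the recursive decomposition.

Computing 10^10 by squaring (build up from 10^1; each line after the first costs one multiplication):

10^1 = 10
10^2 = (10^1)^2 = 10^2 = 100
10^4 = (10^2)^2 = 100^2 = 10000
10^5 = 10 * 10^4 = 10 * 10000 = 100000
10^10 = (10^5)^2 = 100000^2 = 10000000000

Result: 10000000000
Multiplications needed: 4 (4 lines after 10^1)

10^10 = 10000000000. Using exponentiation by squaring, this requires 4 multiplications. The key idea: if the exponent is even, square the half-power; if odd, multiply by the base once.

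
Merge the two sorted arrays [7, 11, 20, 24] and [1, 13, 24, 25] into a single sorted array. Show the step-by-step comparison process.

Merging process:

Compare 7 vs 1: take 1 from right. Merged: [1]
Compare 7 vs 13: take 7 from left. Merged: [1, 7]
Compare 11 vs 13: take 11 from left. Merged: [1, 7, 11]
Compare 20 vs 13: take 13 from right. Merged: [1, 7, 11, 13]
Compare 20 vs 24: take 20 from left. Merged: [1, 7, 11, 13, 20]
Compare 24 vs 24: take 24 from left. Merged: [1, 7, 11, 13, 20, 24]
Append remaining from right: [24, 25]. Merged: [1, 7, 11, 13, 20, 24, 24, 25]

Final merged array: [1, 7, 11, 13, 20, 24, 24, 25]
Total comparisons: 6

The merged array is [1, 7, 11, 13, 20, 24, 24, 25], requiring 6 comparisons. The merge step runs in O(n) time where n is the total number of elements.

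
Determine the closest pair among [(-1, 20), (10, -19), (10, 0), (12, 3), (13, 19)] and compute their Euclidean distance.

Computing all pairwise distances among 5 points:

d((-1, 20), (10, -19)) = 40.5216
d((-1, 20), (10, 0)) = 22.8254
d((-1, 20), (12, 3)) = 21.4009
d((-1, 20), (13, 19)) = 14.0357
d((10, -19), (10, 0)) = 19.0
d((10, -19), (12, 3)) = 22.0907
d((10, -19), (13, 19)) = 38.1182
d((10, 0), (12, 3)) = 3.6056 <-- minimum
d((10, 0), (13, 19)) = 19.2354
d((12, 3), (13, 19)) = 16.0312

Closest pair: (10, 0) and (12, 3) with distance 3.6056

The closest pair is (10, 0) and (12, 3) with Euclidean distance 3.6056. For 5 points, brute-force pairwise comparison is shown above. For large n, the divide-and-conquer algorithm (sort by x, recurse on halves, check the dividing strip) achieves O(n log n).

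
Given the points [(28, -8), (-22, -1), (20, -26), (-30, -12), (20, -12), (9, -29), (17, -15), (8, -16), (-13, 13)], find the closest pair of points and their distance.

Computing all pairwise distances among 9 points:

d((28, -8), (-22, -1)) = 50.4876
d((28, -8), (20, -26)) = 19.6977
d((28, -8), (-30, -12)) = 58.1378
d((28, -8), (20, -12)) = 8.9443
d((28, -8), (9, -29)) = 28.3196
d((28, -8), (17, -15)) = 13.0384
d((28, -8), (8, -16)) = 21.5407
d((28, -8), (-13, 13)) = 46.0652
d((-22, -1), (20, -26)) = 48.8774
d((-22, -1), (-30, -12)) = 13.6015
d((-22, -1), (20, -12)) = 43.4166
d((-22, -1), (9, -29)) = 41.7732
d((-22, -1), (17, -15)) = 41.4367
d((-22, -1), (8, -16)) = 33.541
d((-22, -1), (-13, 13)) = 16.6433
d((20, -26), (-30, -12)) = 51.923
d((20, -26), (20, -12)) = 14.0
d((20, -26), (9, -29)) = 11.4018
d((20, -26), (17, -15)) = 11.4018
d((20, -26), (8, -16)) = 15.6205
d((20, -26), (-13, 13)) = 51.0882
d((-30, -12), (20, -12)) = 50.0
d((-30, -12), (9, -29)) = 42.5441
d((-30, -12), (17, -15)) = 47.0956
d((-30, -12), (8, -16)) = 38.2099
d((-30, -12), (-13, 13)) = 30.2324
d((20, -12), (9, -29)) = 20.2485
d((20, -12), (17, -15)) = 4.2426 <-- minimum
d((20, -12), (8, -16)) = 12.6491
d((20, -12), (-13, 13)) = 41.4005
d((9, -29), (17, -15)) = 16.1245
d((9, -29), (8, -16)) = 13.0384
d((9, -29), (-13, 13)) = 47.4131
d((17, -15), (8, -16)) = 9.0554
d((17, -15), (-13, 13)) = 41.0366
d((8, -16), (-13, 13)) = 35.805

Closest pair: (20, -12) and (17, -15) with distance 4.2426

The closest pair is (20, -12) and (17, -15) with Euclidean distance 4.2426. For 9 points, brute-force pairwise comparison is shown above. For large n, the divide-and-conquer algorithm (sort by x, recurse on halves, check the dividing strip) achieves O(n log n).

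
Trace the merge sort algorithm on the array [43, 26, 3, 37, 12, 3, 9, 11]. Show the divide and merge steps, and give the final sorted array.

Merge sort trace:

Split: [43, 26, 3, 37, 12, 3, 9, 11] -> [43, 26, 3, 37] and [12, 3, 9, 11]
  Split: [43, 26, 3, 37] -> [43, 26] and [3, 37]
    Split: [43, 26] -> [43] and [26]
    Merge: [43] + [26] -> [26, 43]
    Split: [3, 37] -> [3] and [37]
    Merge: [3] + [37] -> [3, 37]
  Merge: [26, 43] + [3, 37] -> [3, 26, 37, 43]
  Split: [12, 3, 9, 11] -> [12, 3] and [9, 11]
    Split: [12, 3] -> [12] and [3]
    Merge: [12] + [3] -> [3, 12]
    Split: [9, 11] -> [9] and [11]
    Merge: [9] + [11] -> [9, 11]
  Merge: [3, 12] + [9, 11] -> [3, 9, 11, 12]
Merge: [3, 26, 37, 43] + [3, 9, 11, 12] -> [3, 3, 9, 11, 12, 26, 37, 43]

Final sorted array: [3, 3, 9, 11, 12, 26, 37, 43]

The merge sort proceeds by recursively splitting the array and merging sorted halves.
After all merges, the sorted array is [3, 3, 9, 11, 12, 26, 37, 43].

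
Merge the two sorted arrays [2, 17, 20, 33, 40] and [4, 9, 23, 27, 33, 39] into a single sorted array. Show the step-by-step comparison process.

Merging process:

Compare 2 vs 4: take 2 from left. Merged: [2]
Compare 17 vs 4: take 4 from right. Merged: [2, 4]
Compare 17 vs 9: take 9 from right. Merged: [2, 4, 9]
Compare 17 vs 23: take 17 from left. Merged: [2, 4, 9, 17]
Compare 20 vs 23: take 20 from left. Merged: [2, 4, 9, 17, 20]
Compare 33 vs 23: take 23 from right. Merged: [2, 4, 9, 17, 20, 23]
Compare 33 vs 27: take 27 from right. Merged: [2, 4, 9, 17, 20, 23, 27]
Compare 33 vs 33: take 33 from left. Merged: [2, 4, 9, 17, 20, 23, 27, 33]
Compare 40 vs 33: take 33 from right. Merged: [2, 4, 9, 17, 20, 23, 27, 33, 33]
Compare 40 vs 39: take 39 from right. Merged: [2, 4, 9, 17, 20, 23, 27, 33, 33, 39]
Append remaining from left: [40]. Merged: [2, 4, 9, 17, 20, 23, 27, 33, 33, 39, 40]

Final merged array: [2, 4, 9, 17, 20, 23, 27, 33, 33, 39, 40]
Total comparisons: 10

The merged array is [2, 4, 9, 17, 20, 23, 27, 33, 33, 39, 40], requiring 10 comparisons. The merge step runs in O(n) time where n is the total number of elements.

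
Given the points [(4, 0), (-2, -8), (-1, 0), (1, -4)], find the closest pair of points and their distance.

Computing all pairwise distances among 4 points:

d((4, 0), (-2, -8)) = 10.0
d((4, 0), (-1, 0)) = 5.0
d((4, 0), (1, -4)) = 5.0
d((-2, -8), (-1, 0)) = 8.0623
d((-2, -8), (1, -4)) = 5.0
d((-1, 0), (1, -4)) = 4.4721 <-- minimum

Closest pair: (-1, 0) and (1, -4) with distance 4.4721

The closest pair is (-1, 0) and (1, -4) with Euclidean distance 4.4721. For 4 points, brute-force pairwise comparison is shown above. For large n, the divide-and-conquer algorithm (sort by x, recurse on halves, check the dividing strip) achieves O(n log n).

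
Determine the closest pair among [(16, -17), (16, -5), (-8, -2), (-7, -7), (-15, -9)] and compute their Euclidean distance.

Computing all pairwise distances among 5 points:

d((16, -17), (16, -5)) = 12.0
d((16, -17), (-8, -2)) = 28.3019
d((16, -17), (-7, -7)) = 25.0799
d((16, -17), (-15, -9)) = 32.0156
d((16, -5), (-8, -2)) = 24.1868
d((16, -5), (-7, -7)) = 23.0868
d((16, -5), (-15, -9)) = 31.257
d((-8, -2), (-7, -7)) = 5.099 <-- minimum
d((-8, -2), (-15, -9)) = 9.8995
d((-7, -7), (-15, -9)) = 8.2462

Closest pair: (-8, -2) and (-7, -7) with distance 5.099

The closest pair is (-8, -2) and (-7, -7) with Euclidean distance 5.099. For 5 points, brute-force pairwise comparison is shown above. For large n, the divide-and-conquer algorithm (sort by x, recurse on halves, check the dividing strip) achieves O(n log n).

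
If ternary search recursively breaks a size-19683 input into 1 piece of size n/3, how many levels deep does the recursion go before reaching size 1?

For divide and conquer with division factor 3:

Problem sizes at each level:
Level 0: 19683
Level 1: 6561
Level 2: 2187
Level 3: 729
Level 4: 243
Level 5: 81
Level 6: 27
Level 7: 9
Level 8: 3
Level 9: 1

The root is level 0 and the size-1 base case is level 9 (the tree spans levels 0 through 9, i.e. 10 levels counting the root), so the depth is the number of divisions: log_3(19683) = 9

The recursion tree depth is log_3(19683) = 9. At each level, the problem size is divided by 3, so it takes 9 divisions to reduce to a base case of size 1. The algorithm makes 1 recursive call at each level.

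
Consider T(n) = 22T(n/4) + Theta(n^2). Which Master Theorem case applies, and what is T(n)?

Master Theorem for T(n) = 22T(n/4) + O(n^2):

a = 22, b = 4, c = 2
log_b(a) = log_4(22) = 2.2297

Case 1: c = 2 < log_4(22) = 2.2297
T(n) = O(n^(log_4 22))

For T(n) = 22T(n/4) + O(n^2): log_4(22) = 2.2297. This is Case 1 of the Master Theorem (c < log_b(a), work dominated by leaves), giving O(n^(log_4 22)).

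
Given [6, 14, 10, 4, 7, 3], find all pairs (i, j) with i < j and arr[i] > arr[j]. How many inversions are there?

Finding inversions in [6, 14, 10, 4, 7, 3]:

(0, 3): arr[0]=6 > arr[3]=4
(0, 5): arr[0]=6 > arr[5]=3
(1, 2): arr[1]=14 > arr[2]=10
(1, 3): arr[1]=14 > arr[3]=4
(1, 4): arr[1]=14 > arr[4]=7
(1, 5): arr[1]=14 > arr[5]=3
(2, 3): arr[2]=10 > arr[3]=4
(2, 4): arr[2]=10 > arr[4]=7
(2, 5): arr[2]=10 > arr[5]=3
(3, 5): arr[3]=4 > arr[5]=3
(4, 5): arr[4]=7 > arr[5]=3

Total inversions: 11

The array has 11 inversion(s): (0,3), (0,5), (1,2), (1,3), (1,4), (1,5), (2,3), (2,4), (2,5), (3,5), (4,5). Each pair (i,j) satisfies i < j and arr[i] > arr[j].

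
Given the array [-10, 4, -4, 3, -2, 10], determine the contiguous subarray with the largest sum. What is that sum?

Using Kadane's algorithm on [-10, 4, -4, 3, -2, 10]:

Scanning through the array:
Position 1 (value 4): max_ending_here = 4, max_so_far = 4
Position 2 (value -4): max_ending_here = 0, max_so_far = 4
Position 3 (value 3): max_ending_here = 3, max_so_far = 4
Position 4 (value -2): max_ending_here = 1, max_so_far = 4
Position 5 (value 10): max_ending_here = 11, max_so_far = 11

Maximum subarray: [4, -4, 3, -2, 10]
Maximum sum: 11

The maximum subarray is [4, -4, 3, -2, 10] with sum 11. This subarray runs from index 1 to index 5.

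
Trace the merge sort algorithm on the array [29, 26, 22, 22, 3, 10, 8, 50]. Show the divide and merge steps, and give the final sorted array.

Merge sort trace:

Split: [29, 26, 22, 22, 3, 10, 8, 50] -> [29, 26, 22, 22] and [3, 10, 8, 50]
  Split: [29, 26, 22, 22] -> [29, 26] and [22, 22]
    Split: [29, 26] -> [29] and [26]
    Merge: [29] + [26] -> [26, 29]
    Split: [22, 22] -> [22] and [22]
    Merge: [22] + [22] -> [22, 22]
  Merge: [26, 29] + [22, 22] -> [22, 22, 26, 29]
  Split: [3, 10, 8, 50] -> [3, 10] and [8, 50]
    Split: [3, 10] -> [3] and [10]
    Merge: [3] + [10] -> [3, 10]
    Split: [8, 50] -> [8] and [50]
    Merge: [8] + [50] -> [8, 50]
  Merge: [3, 10] + [8, 50] -> [3, 8, 10, 50]
Merge: [22, 22, 26, 29] + [3, 8, 10, 50] -> [3, 8, 10, 22, 22, 26, 29, 50]

Final sorted array: [3, 8, 10, 22, 22, 26, 29, 50]

The merge sort proceeds by recursively splitting the array and merging sorted halves.
After all merges, the sorted array is [3, 8, 10, 22, 22, 26, 29, 50].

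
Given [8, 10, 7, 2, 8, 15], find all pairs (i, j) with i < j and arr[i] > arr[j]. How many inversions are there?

Finding inversions in [8, 10, 7, 2, 8, 15]:

(0, 2): arr[0]=8 > arr[2]=7
(0, 3): arr[0]=8 > arr[3]=2
(1, 2): arr[1]=10 > arr[2]=7
(1, 3): arr[1]=10 > arr[3]=2
(1, 4): arr[1]=10 > arr[4]=8
(2, 3): arr[2]=7 > arr[3]=2

Total inversions: 6

The array has 6 inversion(s): (0,2), (0,3), (1,2), (1,3), (1,4), (2,3). Each pair (i,j) satisfies i < j and arr[i] > arr[j].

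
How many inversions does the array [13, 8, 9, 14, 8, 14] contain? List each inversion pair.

Finding inversions in [13, 8, 9, 14, 8, 14]:

(0, 1): arr[0]=13 > arr[1]=8
(0, 2): arr[0]=13 > arr[2]=9
(0, 4): arr[0]=13 > arr[4]=8
(2, 4): arr[2]=9 > arr[4]=8
(3, 4): arr[3]=14 > arr[4]=8

Total inversions: 5

The array has 5 inversion(s): (0,1), (0,2), (0,4), (2,4), (3,4). Each pair (i,j) satisfies i < j and arr[i] > arr[j].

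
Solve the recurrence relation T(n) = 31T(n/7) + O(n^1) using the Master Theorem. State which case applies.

Master Theorem for T(n) = 31T(n/7) + O(n^1):

a = 31, b = 7, c = 1
log_b(a) = log_7(31) = 1.7647

Case 1: c = 1 < log_7(31) = 1.7647
T(n) = O(n^(log_7 31))

For T(n) = 31T(n/7) + O(n^1): log_7(31) = 1.7647. This is Case 1 of the Master Theorem (c < log_b(a), work dominated by leaves), giving O(n^(log_7 31)).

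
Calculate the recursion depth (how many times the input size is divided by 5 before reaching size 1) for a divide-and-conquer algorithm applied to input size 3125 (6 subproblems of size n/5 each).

For divide and conquer with division factor 5:

Problem sizes at each level:
Level 0: 3125
Level 1: 625
Level 2: 125
Level 3: 25
Level 4: 5
Level 5: 1

The root is level 0 and the size-1 base case is level 5 (the tree spans levels 0 through 5, i.e. 6 levels counting the root), so the depth is the number of divisions: log_5(3125) = 5

The recursion tree depth is log_5(3125) = 5. At each level, the problem size is divided by 5, so it takes 5 divisions to reduce to a base case of size 1. The algorithm makes 6 recursive calls at each level.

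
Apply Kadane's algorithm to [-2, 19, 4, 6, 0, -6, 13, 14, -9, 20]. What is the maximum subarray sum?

Using Kadane's algorithm on [-2, 19, 4, 6, 0, -6, 13, 14, -9, 20]:

Scanning through the array:
Position 1 (value 19): max_ending_here = 19, max_so_far = 19
Position 2 (value 4): max_ending_here = 23, max_so_far = 23
Position 3 (value 6): max_ending_here = 29, max_so_far = 29
Position 4 (value 0): max_ending_here = 29, max_so_far = 29
Position 5 (value -6): max_ending_here = 23, max_so_far = 29
Position 6 (value 13): max_ending_here = 36, max_so_far = 36
Position 7 (value 14): max_ending_here = 50, max_so_far = 50
Position 8 (value -9): max_ending_here = 41, max_so_far = 50
Position 9 (value 20): max_ending_here = 61, max_so_far = 61

Maximum subarray: [19, 4, 6, 0, -6, 13, 14, -9, 20]
Maximum sum: 61

The maximum subarray is [19, 4, 6, 0, -6, 13, 14, -9, 20] with sum 61. This subarray runs from index 1 to index 9.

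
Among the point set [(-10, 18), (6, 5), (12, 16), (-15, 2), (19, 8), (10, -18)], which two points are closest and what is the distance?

Computing all pairwise distances among 6 points:

d((-10, 18), (6, 5)) = 20.6155
d((-10, 18), (12, 16)) = 22.0907
d((-10, 18), (-15, 2)) = 16.7631
d((-10, 18), (19, 8)) = 30.6757
d((-10, 18), (10, -18)) = 41.1825
d((6, 5), (12, 16)) = 12.53
d((6, 5), (-15, 2)) = 21.2132
d((6, 5), (19, 8)) = 13.3417
d((6, 5), (10, -18)) = 23.3452
d((12, 16), (-15, 2)) = 30.4138
d((12, 16), (19, 8)) = 10.6301 <-- minimum
d((12, 16), (10, -18)) = 34.0588
d((-15, 2), (19, 8)) = 34.5254
d((-15, 2), (10, -18)) = 32.0156
d((19, 8), (10, -18)) = 27.5136

Closest pair: (12, 16) and (19, 8) with distance 10.6301

The closest pair is (12, 16) and (19, 8) with Euclidean distance 10.6301. For 6 points, brute-force pairwise comparison is shown above. For large n, the divide-and-conquer algorithm (sort by x, recurse on halves, check the dividing strip) achieves O(n log n).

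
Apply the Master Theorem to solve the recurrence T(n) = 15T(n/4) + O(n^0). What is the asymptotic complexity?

Master Theorem for T(n) = 15T(n/4) + O(n^0):

a = 15, b = 4, c = 0
log_b(a) = log_4(15) = 1.9534

Case 1: c = 0 < log_4(15) = 1.9534
T(n) = O(n^(log_4 15))

For T(n) = 15T(n/4) + O(n^0): log_4(15) = 1.9534. This is Case 1 of the Master Theorem (c < log_b(a), work dominated by leaves), giving O(n^(log_4 15)).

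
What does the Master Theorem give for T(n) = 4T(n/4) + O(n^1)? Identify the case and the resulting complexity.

Master Theorem for T(n) = 4T(n/4) + O(n^1):

a = 4, b = 4, c = 1
log_b(a) = log_4(4) = 1.0000

Case 2: c = 1 = log_4(4) = 1.0000
T(n) = O(n^1 log n) = O(n log n)

For T(n) = 4T(n/4) + O(n^1): log_4(4) = 1.0000. This is Case 2 of the Master Theorem (c = log_b(a), equal work at all levels), giving O(n log n).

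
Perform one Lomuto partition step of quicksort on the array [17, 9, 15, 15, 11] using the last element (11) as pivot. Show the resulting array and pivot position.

Lomuto partition with pivot = 11:

Initial array: [17, 9, 15, 15, 11]

arr[0]=17 > 11: no swap
arr[1]=9 <= 11: swap with position 0, array becomes [9, 17, 15, 15, 11]
arr[2]=15 > 11: no swap
arr[3]=15 > 11: no swap

Place pivot at position 1: [9, 11, 15, 15, 17]
Pivot position: 1

After partitioning with pivot 11, the array becomes [9, 11, 15, 15, 17]. The pivot is placed at index 1. All elements to the left of the pivot are <= 11, and all elements to the right are > 11.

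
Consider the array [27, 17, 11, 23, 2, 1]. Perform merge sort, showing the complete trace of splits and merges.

Merge sort trace:

Split: [27, 17, 11, 23, 2, 1] -> [27, 17, 11] and [23, 2, 1]
  Split: [27, 17, 11] -> [27] and [17, 11]
    Split: [17, 11] -> [17] and [11]
    Merge: [17] + [11] -> [11, 17]
  Merge: [27] + [11, 17] -> [11, 17, 27]
  Split: [23, 2, 1] -> [23] and [2, 1]
    Split: [2, 1] -> [2] and [1]
    Merge: [2] + [1] -> [1, 2]
  Merge: [23] + [1, 2] -> [1, 2, 23]
Merge: [11, 17, 27] + [1, 2, 23] -> [1, 2, 11, 17, 23, 27]

Final sorted array: [1, 2, 11, 17, 23, 27]

The merge sort proceeds by recursively splitting the array and merging sorted halves.
After all merges, the sorted array is [1, 2, 11, 17, 23, 27].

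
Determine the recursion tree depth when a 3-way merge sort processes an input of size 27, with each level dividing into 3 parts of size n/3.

For divide and conquer with division factor 3:

Problem sizes at each level:
Level 0: 27
Level 1: 9
Level 2: 3
Level 3: 1

The root is level 0 and the size-1 base case is level 3 (the tree spans levels 0 through 3, i.e. 4 levels counting the root), so the depth is the number of divisions: log_3(27) = 3

The recursion tree depth is log_3(27) = 3. At each level, the problem size is divided by 3, so it takes 3 divisions to reduce to a base case of size 1. The algorithm makes 3 recursive calls at each level.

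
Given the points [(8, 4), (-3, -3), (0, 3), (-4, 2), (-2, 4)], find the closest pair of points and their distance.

Computing all pairwise distances among 5 points:

d((8, 4), (-3, -3)) = 13.0384
d((8, 4), (0, 3)) = 8.0623
d((8, 4), (-4, 2)) = 12.1655
d((8, 4), (-2, 4)) = 10.0
d((-3, -3), (0, 3)) = 6.7082
d((-3, -3), (-4, 2)) = 5.099
d((-3, -3), (-2, 4)) = 7.0711
d((0, 3), (-4, 2)) = 4.1231
d((0, 3), (-2, 4)) = 2.2361 <-- minimum
d((-4, 2), (-2, 4)) = 2.8284

Closest pair: (0, 3) and (-2, 4) with distance 2.2361

The closest pair is (0, 3) and (-2, 4) with Euclidean distance 2.2361. For 5 points, brute-force pairwise comparison is shown above. For large n, the divide-and-conquer algorithm (sort by x, recurse on halves, check the dividing strip) achieves O(n log n).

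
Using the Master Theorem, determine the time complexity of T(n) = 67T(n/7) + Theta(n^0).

Master Theorem for T(n) = 67T(n/7) + O(n^0):

a = 67, b = 7, c = 0
log_b(a) = log_7(67) = 2.1608

Case 1: c = 0 < log_7(67) = 2.1608
T(n) = O(n^(log_7 67))

For T(n) = 67T(n/7) + O(n^0): log_7(67) = 2.1608. This is Case 1 of the Master Theorem (c < log_b(a), work dominated by leaves), giving O(n^(log_7 67)).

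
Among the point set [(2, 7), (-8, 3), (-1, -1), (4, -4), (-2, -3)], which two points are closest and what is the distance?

Computing all pairwise distances among 5 points:

d((2, 7), (-8, 3)) = 10.7703
d((2, 7), (-1, -1)) = 8.544
d((2, 7), (4, -4)) = 11.1803
d((2, 7), (-2, -3)) = 10.7703
d((-8, 3), (-1, -1)) = 8.0623
d((-8, 3), (4, -4)) = 13.8924
d((-8, 3), (-2, -3)) = 8.4853
d((-1, -1), (4, -4)) = 5.831
d((-1, -1), (-2, -3)) = 2.2361 <-- minimum
d((4, -4), (-2, -3)) = 6.0828

Closest pair: (-1, -1) and (-2, -3) with distance 2.2361

The closest pair is (-1, -1) and (-2, -3) with Euclidean distance 2.2361. For 5 points, brute-force pairwise comparison is shown above. For large n, the divide-and-conquer algorithm (sort by x, recurse on halves, check the dividing strip) achieves O(n log n).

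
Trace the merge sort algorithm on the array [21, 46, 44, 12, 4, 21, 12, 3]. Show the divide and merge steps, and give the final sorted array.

Merge sort trace:

Split: [21, 46, 44, 12, 4, 21, 12, 3] -> [21, 46, 44, 12] and [4, 21, 12, 3]
  Split: [21, 46, 44, 12] -> [21, 46] and [44, 12]
    Split: [21, 46] -> [21] and [46]
    Merge: [21] + [46] -> [21, 46]
    Split: [44, 12] -> [44] and [12]
    Merge: [44] + [12] -> [12, 44]
  Merge: [21, 46] + [12, 44] -> [12, 21, 44, 46]
  Split: [4, 21, 12, 3] -> [4, 21] and [12, 3]
    Split: [4, 21] -> [4] and [21]
    Merge: [4] + [21] -> [4, 21]
    Split: [12, 3] -> [12] and [3]
    Merge: [12] + [3] -> [3, 12]
  Merge: [4, 21] + [3, 12] -> [3, 4, 12, 21]
Merge: [12, 21, 44, 46] + [3, 4, 12, 21] -> [3, 4, 12, 12, 21, 21, 44, 46]

Final sorted array: [3, 4, 12, 12, 21, 21, 44, 46]

The merge sort proceeds by recursively splitting the array and merging sorted halves.
After all merges, the sorted array is [3, 4, 12, 12, 21, 21, 44, 46].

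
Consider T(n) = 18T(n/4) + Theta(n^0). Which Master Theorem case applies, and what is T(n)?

Master Theorem for T(n) = 18T(n/4) + O(n^0):

a = 18, b = 4, c = 0
log_b(a) = log_4(18) = 2.0850

Case 1: c = 0 < log_4(18) = 2.0850
T(n) = O(n^(log_4 18))

For T(n) = 18T(n/4) + O(n^0): log_4(18) = 2.0850. This is Case 1 of the Master Theorem (c < log_b(a), work dominated by leaves), giving O(n^(log_4 18)).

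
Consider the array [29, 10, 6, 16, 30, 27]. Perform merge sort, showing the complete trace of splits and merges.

Merge sort trace:

Split: [29, 10, 6, 16, 30, 27] -> [29, 10, 6] and [16, 30, 27]
  Split: [29, 10, 6] -> [29] and [10, 6]
    Split: [10, 6] -> [10] and [6]
    Merge: [10] + [6] -> [6, 10]
  Merge: [29] + [6, 10] -> [6, 10, 29]
  Split: [16, 30, 27] -> [16] and [30, 27]
    Split: [30, 27] -> [30] and [27]
    Merge: [30] + [27] -> [27, 30]
  Merge: [16] + [27, 30] -> [16, 27, 30]
Merge: [6, 10, 29] + [16, 27, 30] -> [6, 10, 16, 27, 29, 30]

Final sorted array: [6, 10, 16, 27, 29, 30]

The merge sort proceeds by recursively splitting the array and merging sorted halves.
After all merges, the sorted array is [6, 10, 16, 27, 29, 30].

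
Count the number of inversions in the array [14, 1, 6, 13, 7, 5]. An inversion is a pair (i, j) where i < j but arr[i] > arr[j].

Finding inversions in [14, 1, 6, 13, 7, 5]:

(0, 1): arr[0]=14 > arr[1]=1
(0, 2): arr[0]=14 > arr[2]=6
(0, 3): arr[0]=14 > arr[3]=13
(0, 4): arr[0]=14 > arr[4]=7
(0, 5): arr[0]=14 > arr[5]=5
(2, 5): arr[2]=6 > arr[5]=5
(3, 4): arr[3]=13 > arr[4]=7
(3, 5): arr[3]=13 > arr[5]=5
(4, 5): arr[4]=7 > arr[5]=5

Total inversions: 9

The array has 9 inversion(s): (0,1), (0,2), (0,3), (0,4), (0,5), (2,5), (3,4), (3,5), (4,5). Each pair (i,j) satisfies i < j and arr[i] > arr[j].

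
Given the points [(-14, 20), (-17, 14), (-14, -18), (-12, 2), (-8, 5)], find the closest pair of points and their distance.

Computing all pairwise distances among 5 points:

d((-14, 20), (-17, 14)) = 6.7082
d((-14, 20), (-14, -18)) = 38.0
d((-14, 20), (-12, 2)) = 18.1108
d((-14, 20), (-8, 5)) = 16.1555
d((-17, 14), (-14, -18)) = 32.1403
d((-17, 14), (-12, 2)) = 13.0
d((-17, 14), (-8, 5)) = 12.7279
d((-14, -18), (-12, 2)) = 20.0998
d((-14, -18), (-8, 5)) = 23.7697
d((-12, 2), (-8, 5)) = 5.0 <-- minimum

Closest pair: (-12, 2) and (-8, 5) with distance 5.0

The closest pair is (-12, 2) and (-8, 5) with Euclidean distance 5.0. For 5 points, brute-force pairwise comparison is shown above. For large n, the divide-and-conquer algorithm (sort by x, recurse on halves, check the dividing strip) achieves O(n log n).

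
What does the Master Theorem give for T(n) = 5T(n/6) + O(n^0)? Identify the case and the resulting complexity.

Master Theorem for T(n) = 5T(n/6) + O(n^0):

a = 5, b = 6, c = 0
log_b(a) = log_6(5) = 0.8982

Case 1: c = 0 < log_6(5) = 0.8982
T(n) = O(n^(log_6 5))

For T(n) = 5T(n/6) + O(n^0): log_6(5) = 0.8982. This is Case 1 of the Master Theorem (c < log_b(a), work dominated by leaves), giving O(n^(log_6 5)).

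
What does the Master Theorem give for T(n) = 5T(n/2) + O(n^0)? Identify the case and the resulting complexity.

Master Theorem for T(n) = 5T(n/2) + O(n^0):

a = 5, b = 2, c = 0
log_b(a) = log_2(5) = 2.3219

Case 1: c = 0 < log_2(5) = 2.3219
T(n) = O(n^(log_2 5))

For T(n) = 5T(n/2) + O(n^0): log_2(5) = 2.3219. This is Case 1 of the Master Theorem (c < log_b(a), work dominated by leaves), giving O(n^(log_2 5)).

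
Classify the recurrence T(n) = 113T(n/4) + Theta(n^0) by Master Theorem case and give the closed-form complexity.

Master Theorem for T(n) = 113T(n/4) + O(n^0):

a = 113, b = 4, c = 0
log_b(a) = log_4(113) = 3.4101

Case 1: c = 0 < log_4(113) = 3.4101
T(n) = O(n^(log_4 113))

For T(n) = 113T(n/4) + O(n^0): log_4(113) = 3.4101. This is Case 1 of the Master Theorem (c < log_b(a), work dominated by leaves), giving O(n^(log_4 113)).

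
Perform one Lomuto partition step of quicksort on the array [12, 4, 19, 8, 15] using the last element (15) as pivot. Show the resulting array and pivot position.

Lomuto partition with pivot = 15:

Initial array: [12, 4, 19, 8, 15]

arr[0]=12 <= 15: swap with position 0, array becomes [12, 4, 19, 8, 15]
arr[1]=4 <= 15: swap with position 1, array becomes [12, 4, 19, 8, 15]
arr[2]=19 > 15: no swap
arr[3]=8 <= 15: swap with position 2, array becomes [12, 4, 8, 19, 15]

Place pivot at position 3: [12, 4, 8, 15, 19]
Pivot position: 3

After partitioning with pivot 15, the array becomes [12, 4, 8, 15, 19]. The pivot is placed at index 3. All elements to the left of the pivot are <= 15, and all elements to the right are > 15.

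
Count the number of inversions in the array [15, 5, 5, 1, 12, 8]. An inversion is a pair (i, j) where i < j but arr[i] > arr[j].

Finding inversions in [15, 5, 5, 1, 12, 8]:

(0, 1): arr[0]=15 > arr[1]=5
(0, 2): arr[0]=15 > arr[2]=5
(0, 3): arr[0]=15 > arr[3]=1
(0, 4): arr[0]=15 > arr[4]=12
(0, 5): arr[0]=15 > arr[5]=8
(1, 3): arr[1]=5 > arr[3]=1
(2, 3): arr[2]=5 > arr[3]=1
(4, 5): arr[4]=12 > arr[5]=8

Total inversions: 8

The array has 8 inversion(s): (0,1), (0,2), (0,3), (0,4), (0,5), (1,3), (2,3), (4,5). Each pair (i,j) satisfies i < j and arr[i] > arr[j].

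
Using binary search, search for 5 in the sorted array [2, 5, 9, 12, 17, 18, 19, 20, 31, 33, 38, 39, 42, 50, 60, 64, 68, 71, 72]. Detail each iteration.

Binary search for 5 in [2, 5, 9, 12, 17, 18, 19, 20, 31, 33, 38, 39, 42, 50, 60, 64, 68, 71, 72]:

lo=0, hi=18, mid=9, arr[mid]=33 -> 33 > 5, search left half
lo=0, hi=8, mid=4, arr[mid]=17 -> 17 > 5, search left half
lo=0, hi=3, mid=1, arr[mid]=5 -> Found target at index 1!

Binary search finds 5 at index 1 after 3 comparisons. The search repeatedly halves the search space by comparing with the middle element.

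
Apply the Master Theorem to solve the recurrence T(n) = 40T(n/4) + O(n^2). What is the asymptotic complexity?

Master Theorem for T(n) = 40T(n/4) + O(n^2):

a = 40, b = 4, c = 2
log_b(a) = log_4(40) = 2.6610

Case 1: c = 2 < log_4(40) = 2.6610
T(n) = O(n^(log_4 40))

For T(n) = 40T(n/4) + O(n^2): log_4(40) = 2.6610. This is Case 1 of the Master Theorem (c < log_b(a), work dominated by leaves), giving O(n^(log_4 40)).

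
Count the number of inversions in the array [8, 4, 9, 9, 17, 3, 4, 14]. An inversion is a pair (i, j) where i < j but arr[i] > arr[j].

Finding inversions in [8, 4, 9, 9, 17, 3, 4, 14]:

(0, 1): arr[0]=8 > arr[1]=4
(0, 5): arr[0]=8 > arr[5]=3
(0, 6): arr[0]=8 > arr[6]=4
(1, 5): arr[1]=4 > arr[5]=3
(2, 5): arr[2]=9 > arr[5]=3
(2, 6): arr[2]=9 > arr[6]=4
(3, 5): arr[3]=9 > arr[5]=3
(3, 6): arr[3]=9 > arr[6]=4
(4, 5): arr[4]=17 > arr[5]=3
(4, 6): arr[4]=17 > arr[6]=4
(4, 7): arr[4]=17 > arr[7]=14

Total inversions: 11

The array has 11 inversion(s): (0,1), (0,5), (0,6), (1,5), (2,5), (2,6), (3,5), (3,6), (4,5), (4,6), (4,7). Each pair (i,j) satisfies i < j and arr[i] > arr[j].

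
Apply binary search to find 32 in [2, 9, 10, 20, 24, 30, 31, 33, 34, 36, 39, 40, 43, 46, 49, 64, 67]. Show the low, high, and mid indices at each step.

Binary search for 32 in [2, 9, 10, 20, 24, 30, 31, 33, 34, 36, 39, 40, 43, 46, 49, 64, 67]:

lo=0, hi=16, mid=8, arr[mid]=34 -> 34 > 32, search left half
lo=0, hi=7, mid=3, arr[mid]=20 -> 20 < 32, search right half
lo=4, hi=7, mid=5, arr[mid]=30 -> 30 < 32, search right half
lo=6, hi=7, mid=6, arr[mid]=31 -> 31 < 32, search right half
lo=7, hi=7, mid=7, arr[mid]=33 -> 33 > 32, search left half
lo=7 > hi=6, target 32 not found

Binary search determines that 32 is not in the array after 5 comparisons. The search space was exhausted without finding the target.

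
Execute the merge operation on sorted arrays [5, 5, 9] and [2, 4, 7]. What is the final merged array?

Merging process:

Compare 5 vs 2: take 2 from right. Merged: [2]
Compare 5 vs 4: take 4 from right. Merged: [2, 4]
Compare 5 vs 7: take 5 from left. Merged: [2, 4, 5]
Compare 5 vs 7: take 5 from left. Merged: [2, 4, 5, 5]
Compare 9 vs 7: take 7 from right. Merged: [2, 4, 5, 5, 7]
Append remaining from left: [9]. Merged: [2, 4, 5, 5, 7, 9]

Final merged array: [2, 4, 5, 5, 7, 9]
Total comparisons: 5

The merged array is [2, 4, 5, 5, 7, 9], requiring 5 comparisons. The merge step runs in O(n) time where n is the total number of elements.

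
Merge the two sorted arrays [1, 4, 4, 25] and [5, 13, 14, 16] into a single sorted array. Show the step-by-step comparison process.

Merging process:

Compare 1 vs 5: take 1 from left. Merged: [1]
Compare 4 vs 5: take 4 from left. Merged: [1, 4]
Compare 4 vs 5: take 4 from left. Merged: [1, 4, 4]
Compare 25 vs 5: take 5 from right. Merged: [1, 4, 4, 5]
Compare 25 vs 13: take 13 from right. Merged: [1, 4, 4, 5, 13]
Compare 25 vs 14: take 14 from right. Merged: [1, 4, 4, 5, 13, 14]
Compare 25 vs 16: take 16 from right. Merged: [1, 4, 4, 5, 13, 14, 16]
Append remaining from left: [25]. Merged: [1, 4, 4, 5, 13, 14, 16, 25]

Final merged array: [1, 4, 4, 5, 13, 14, 16, 25]
Total comparisons: 7

The merged array is [1, 4, 4, 5, 13, 14, 16, 25], requiring 7 comparisons. The merge step runs in O(n) time where n is the total number of elements.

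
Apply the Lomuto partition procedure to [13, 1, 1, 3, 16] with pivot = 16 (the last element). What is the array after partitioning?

Lomuto partition with pivot = 16:

Initial array: [13, 1, 1, 3, 16]

arr[0]=13 <= 16: swap with position 0, array becomes [13, 1, 1, 3, 16]
arr[1]=1 <= 16: swap with position 1, array becomes [13, 1, 1, 3, 16]
arr[2]=1 <= 16: swap with position 2, array becomes [13, 1, 1, 3, 16]
arr[3]=3 <= 16: swap with position 3, array becomes [13, 1, 1, 3, 16]

Place pivot at position 4: [13, 1, 1, 3, 16]
Pivot position: 4

After partitioning with pivot 16, the array becomes [13, 1, 1, 3, 16]. The pivot is placed at index 4. All elements to the left of the pivot are <= 16, and all elements to the right are > 16.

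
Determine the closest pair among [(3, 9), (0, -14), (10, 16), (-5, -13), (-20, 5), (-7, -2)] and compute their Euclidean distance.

Computing all pairwise distances among 6 points:

d((3, 9), (0, -14)) = 23.1948
d((3, 9), (10, 16)) = 9.8995
d((3, 9), (-5, -13)) = 23.4094
d((3, 9), (-20, 5)) = 23.3452
d((3, 9), (-7, -2)) = 14.8661
d((0, -14), (10, 16)) = 31.6228
d((0, -14), (-5, -13)) = 5.099 <-- minimum
d((0, -14), (-20, 5)) = 27.5862
d((0, -14), (-7, -2)) = 13.8924
d((10, 16), (-5, -13)) = 32.6497
d((10, 16), (-20, 5)) = 31.9531
d((10, 16), (-7, -2)) = 24.7588
d((-5, -13), (-20, 5)) = 23.4307
d((-5, -13), (-7, -2)) = 11.1803
d((-20, 5), (-7, -2)) = 14.7648

Closest pair: (0, -14) and (-5, -13) with distance 5.099

The closest pair is (0, -14) and (-5, -13) with Euclidean distance 5.099. For 6 points, brute-force pairwise comparison is shown above. For large n, the divide-and-conquer algorithm (sort by x, recurse on halves, check the dividing strip) achieves O(n log n).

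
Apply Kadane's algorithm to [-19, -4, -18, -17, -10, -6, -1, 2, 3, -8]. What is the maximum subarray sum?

Using Kadane's algorithm on [-19, -4, -18, -17, -10, -6, -1, 2, 3, -8]:

Scanning through the array:
Position 1 (value -4): max_ending_here = -4, max_so_far = -4
Position 2 (value -18): max_ending_here = -18, max_so_far = -4
Position 3 (value -17): max_ending_here = -17, max_so_far = -4
Position 4 (value -10): max_ending_here = -10, max_so_far = -4
Position 5 (value -6): max_ending_here = -6, max_so_far = -4
Position 6 (value -1): max_ending_here = -1, max_so_far = -1
Position 7 (value 2): max_ending_here = 2, max_so_far = 2
Position 8 (value 3): max_ending_here = 5, max_so_far = 5
Position 9 (value -8): max_ending_here = -3, max_so_far = 5

Maximum subarray: [2, 3]
Maximum sum: 5

The maximum subarray is [2, 3] with sum 5. This subarray runs from index 7 to index 8.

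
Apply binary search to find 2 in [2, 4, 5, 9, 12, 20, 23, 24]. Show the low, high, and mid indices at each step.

Binary search for 2 in [2, 4, 5, 9, 12, 20, 23, 24]:

lo=0, hi=7, mid=3, arr[mid]=9 -> 9 > 2, search left half
lo=0, hi=2, mid=1, arr[mid]=4 -> 4 > 2, search left half
lo=0, hi=0, mid=0, arr[mid]=2 -> Found target at index 0!

Binary search finds 2 at index 0 after 3 comparisons. The search repeatedly halves the search space by comparing with the middle element.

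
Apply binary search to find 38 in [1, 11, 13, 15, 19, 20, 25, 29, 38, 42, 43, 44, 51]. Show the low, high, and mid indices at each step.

Binary search for 38 in [1, 11, 13, 15, 19, 20, 25, 29, 38, 42, 43, 44, 51]:

lo=0, hi=12, mid=6, arr[mid]=25 -> 25 < 38, search right half
lo=7, hi=12, mid=9, arr[mid]=42 -> 42 > 38, search left half
lo=7, hi=8, mid=7, arr[mid]=29 -> 29 < 38, search right half
lo=8, hi=8, mid=8, arr[mid]=38 -> Found target at index 8!

Binary search finds 38 at index 8 after 4 comparisons. The search repeatedly halves the search space by comparing with the middle element.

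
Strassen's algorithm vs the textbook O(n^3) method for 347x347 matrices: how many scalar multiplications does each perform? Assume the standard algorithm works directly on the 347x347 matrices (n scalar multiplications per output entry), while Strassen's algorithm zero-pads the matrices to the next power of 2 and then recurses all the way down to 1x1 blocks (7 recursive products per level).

Matrix multiplication for 347x347 matrices:

Strassen's algorithm requires power-of-2 dimensions. Pad 347x347 to 512x512 (next power of 2).

Standard algorithm: 347^3 = 41781923 multiplications
Strassen's algorithm: 7^(log2(512)) = 7^9 = 40353607 multiplications
Savings: 41781923 - 40353607 = 1428316 multiplications

Standard: 41781923 multiplications (347^3). Strassen: 40353607 multiplications (7^9, after padding to 512x512). Strassen reduces 8 recursive multiplications to 7 at each level.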